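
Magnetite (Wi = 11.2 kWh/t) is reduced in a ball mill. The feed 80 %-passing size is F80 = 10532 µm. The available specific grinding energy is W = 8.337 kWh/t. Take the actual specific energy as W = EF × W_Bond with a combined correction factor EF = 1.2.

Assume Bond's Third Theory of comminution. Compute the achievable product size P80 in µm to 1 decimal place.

P80 = 194.1 µm

Bond:  W = 10 Wi (1/√P − 1/√F)
W_Bond = W / EF = 8.337 / 1.2 = 6.9475 kWh/t
⇒ 1/√P80 = W_Bond/(10·Wi) + 1/√F80
  = 6.9475/(10·11.2) + 1/√10532 = 0.062031 + 0.009744 = 0.071775
P80 = (1/0.071775)² = 13.9323² = 194.11 µm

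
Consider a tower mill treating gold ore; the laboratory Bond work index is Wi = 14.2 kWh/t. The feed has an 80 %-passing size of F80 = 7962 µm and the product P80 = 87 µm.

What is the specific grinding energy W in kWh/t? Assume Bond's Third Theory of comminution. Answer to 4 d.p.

W = 13.6326 kWh/t

W = 10 Wi (P80^-0.5 − F80^-0.5)
1/√87 = 0.107211;  1/√7962 = 0.011207
W = 10·14.2·(0.107211 − 0.011207) = 13.6326 kWh/t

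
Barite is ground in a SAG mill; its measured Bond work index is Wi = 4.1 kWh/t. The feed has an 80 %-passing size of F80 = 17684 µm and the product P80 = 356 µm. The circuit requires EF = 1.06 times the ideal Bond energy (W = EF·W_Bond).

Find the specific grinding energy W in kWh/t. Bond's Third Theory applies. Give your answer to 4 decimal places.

Bond: W = 10·Wi·(1/√P80 − 1/√F80)
1/√356 = 0.053000;  1/√17684 = 0.007520
W = 10·4.1·(0.053000 − 0.007520) = 1.8647 kWh/t
W_actual = 1.06 × 1.8647 = 1.9766 kWh/t

W = 1.9766 kWh/t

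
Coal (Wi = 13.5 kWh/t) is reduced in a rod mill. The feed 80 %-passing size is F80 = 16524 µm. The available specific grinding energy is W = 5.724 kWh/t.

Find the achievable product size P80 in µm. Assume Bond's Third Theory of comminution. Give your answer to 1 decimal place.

P80 = 397.1 µm

Bond: W = 10·Wi·(1/√P80 − 1/√F80)
⇒ 1/√P80 = W/(10 Wi) + 1/√F80
  = 5.7240/(10·13.5) + 1/√16524 = 0.042400 + 0.007779 = 0.050179
P80 = (1/0.050179)² = 19.9285² = 397.15 µm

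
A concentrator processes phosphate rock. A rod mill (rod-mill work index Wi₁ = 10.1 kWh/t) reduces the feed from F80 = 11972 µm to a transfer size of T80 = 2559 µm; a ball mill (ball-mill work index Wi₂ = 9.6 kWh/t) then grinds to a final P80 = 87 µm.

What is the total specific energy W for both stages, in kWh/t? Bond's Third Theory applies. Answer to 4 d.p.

W = 10·Wi·[P80^(−½) − F80^(−½)]
Stage 1 (11972→2559 µm, Wi₁=10.1): W₁ = 10·10.1·(0.019768 − 0.009139) = 1.0735 kWh/t
Stage 2 (2559→87 µm, Wi₂=9.6): W₂ = 10·9.6·(0.107211 − 0.019768) = 8.3945 kWh/t
W = W₁ + W₂ = 1.0735 + 8.3945 = 9.4680 kWh/t

W = 9.4680 kWh/t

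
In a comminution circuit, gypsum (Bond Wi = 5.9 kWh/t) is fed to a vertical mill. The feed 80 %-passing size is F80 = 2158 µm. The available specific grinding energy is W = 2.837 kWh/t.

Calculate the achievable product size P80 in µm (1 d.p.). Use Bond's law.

Bond: W = 10·Wi·(1/√P80 − 1/√F80)
P80^-0.5 = F80^-0.5 + W/(10 Wi)
  = 2.8370/(10·5.9) + 1/√2158 = 0.048085 + 0.021527 = 0.069611
P80 = (1/0.069611)² = 14.3655² = 206.37 µm

P80 = 206.4 µm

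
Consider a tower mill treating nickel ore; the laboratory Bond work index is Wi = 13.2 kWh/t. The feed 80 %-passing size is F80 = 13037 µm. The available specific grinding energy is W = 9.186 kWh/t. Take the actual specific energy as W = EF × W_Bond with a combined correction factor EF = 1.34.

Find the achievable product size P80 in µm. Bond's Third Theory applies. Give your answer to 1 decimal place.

P80 = 271.5 µm

W = 10·Wi·[P80^(−½) − F80^(−½)]
W_Bond = W / EF = 9.186 / 1.34 = 6.8552 kWh/t
1/√P80 = 1/√F80 + W_Bond/(10·Wi)
  = 6.8552/(10·13.2) + 1/√13037 = 0.051934 + 0.008758 = 0.060692
P80 = (1/0.060692)² = 16.4767² = 271.48 µm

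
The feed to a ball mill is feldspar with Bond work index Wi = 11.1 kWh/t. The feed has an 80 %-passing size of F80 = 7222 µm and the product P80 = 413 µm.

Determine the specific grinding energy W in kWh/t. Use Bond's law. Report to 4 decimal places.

W = 10·Wi·(P80^(-½) − F80^(-½))
1/√413 = 0.049207;  1/√7222 = 0.011767
W = 10·11.1·(0.049207 − 0.011767) = 4.1558 kWh/t

W = 4.1558 kWh/t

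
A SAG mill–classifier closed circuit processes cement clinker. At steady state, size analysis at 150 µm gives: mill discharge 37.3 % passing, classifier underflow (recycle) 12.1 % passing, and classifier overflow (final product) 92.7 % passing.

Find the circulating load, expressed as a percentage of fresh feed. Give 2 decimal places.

Classifier node, passing 150 µm:
d + r·d = r·u + o → r(d−u) = o−d
r = (92.7 − 37.3)/(37.3 − 12.1) = 55.4/25.2 = 2.1984
CL = 100·r = 219.84 %

CL = 219.84 %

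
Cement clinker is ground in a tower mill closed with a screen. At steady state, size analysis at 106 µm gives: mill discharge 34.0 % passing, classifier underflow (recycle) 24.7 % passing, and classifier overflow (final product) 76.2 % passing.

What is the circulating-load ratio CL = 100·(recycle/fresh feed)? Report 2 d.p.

Classifier node, passing 106 µm:
(1+r)d = ru + o → r = (o−d)/(d−u)
r = (76.2 − 34.0)/(34.0 − 24.7) = 42.2/9.3 = 4.5376
CL = 100·r = 453.76 %

CL = 453.76 %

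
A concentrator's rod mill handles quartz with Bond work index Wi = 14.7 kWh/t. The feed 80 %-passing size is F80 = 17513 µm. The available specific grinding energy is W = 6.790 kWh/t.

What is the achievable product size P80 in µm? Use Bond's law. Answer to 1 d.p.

W = 10·Wi·[P80^(−½) − F80^(−½)]
⇒ 1/√P80 = W/(10 Wi) + 1/√F80
  = 6.7900/(10·14.7) + 1/√17513 = 0.046190 + 0.007556 = 0.053747
P80 = (1/0.053747)² = 18.6057² = 346.17 µm

P80 = 346.2 µm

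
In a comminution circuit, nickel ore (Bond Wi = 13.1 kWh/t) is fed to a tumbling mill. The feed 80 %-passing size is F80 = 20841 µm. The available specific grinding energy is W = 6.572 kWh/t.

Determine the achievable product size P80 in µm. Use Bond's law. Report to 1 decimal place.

P80 = 306.8 µm

W = 10·Wi·(P80^(-½) − F80^(-½))
1/√P80 = 1/√F80 + W/(10·Wi)
  = 6.5720/(10·13.1) + 1/√20841 = 0.050168 + 0.006927 = 0.057095
P80 = (1/0.057095)² = 17.5147² = 306.77 µm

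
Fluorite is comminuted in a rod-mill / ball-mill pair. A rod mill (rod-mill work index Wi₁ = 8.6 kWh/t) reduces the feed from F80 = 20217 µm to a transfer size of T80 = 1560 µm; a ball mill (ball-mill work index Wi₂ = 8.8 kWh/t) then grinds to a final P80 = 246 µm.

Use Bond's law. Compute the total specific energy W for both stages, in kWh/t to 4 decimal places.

Bond:  W = 10 Wi (1/√P − 1/√F)
Stage 1 (20217→1560 µm, Wi₁=8.6): W₁ = 10·8.6·(0.025318 − 0.007033) = 1.5726 kWh/t
Stage 2 (1560→246 µm, Wi₂=8.8): W₂ = 10·8.8·(0.063758 − 0.025318) = 3.3826 kWh/t
W = W₁ + W₂ = 1.5726 + 3.3826 = 4.9552 kWh/t

W = 4.9552 kWh/t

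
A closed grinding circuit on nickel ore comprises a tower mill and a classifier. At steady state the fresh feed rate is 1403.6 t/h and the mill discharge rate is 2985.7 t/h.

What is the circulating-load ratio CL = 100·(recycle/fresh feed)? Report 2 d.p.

Mill node: discharge = fresh + recycle.
R = M − F = 2985.7 − 1403.6 = 1582.1 t/h
CL = 100·R/F = 100·1582.1/1403.6 = 112.72 %

CL = 112.72 %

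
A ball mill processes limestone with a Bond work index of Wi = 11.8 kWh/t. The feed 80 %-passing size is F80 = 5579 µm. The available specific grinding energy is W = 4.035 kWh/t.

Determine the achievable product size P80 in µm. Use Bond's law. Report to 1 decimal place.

W = 10·Wi·(P80^(-½) − F80^(-½))
⇒ 1/√P80 = W/(10·Wi) + 1/√F80
  = 4.0350/(10·11.8) + 1/√5579 = 0.034195 + 0.013388 = 0.047583
P80 = (1/0.047583)² = 21.0159² = 441.67 µm

P80 = 441.7 µm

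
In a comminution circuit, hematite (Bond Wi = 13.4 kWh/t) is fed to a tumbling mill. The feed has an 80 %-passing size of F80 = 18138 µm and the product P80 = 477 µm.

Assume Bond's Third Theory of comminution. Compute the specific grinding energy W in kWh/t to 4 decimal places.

W = 10 Wi (1/√P80 − 1/√F80)  [Bond]
1/√477 = 0.045787;  1/√18138 = 0.007425
W = 10·13.4·(0.045787 − 0.007425) = 5.1405 kWh/t

W = 5.1405 kWh/t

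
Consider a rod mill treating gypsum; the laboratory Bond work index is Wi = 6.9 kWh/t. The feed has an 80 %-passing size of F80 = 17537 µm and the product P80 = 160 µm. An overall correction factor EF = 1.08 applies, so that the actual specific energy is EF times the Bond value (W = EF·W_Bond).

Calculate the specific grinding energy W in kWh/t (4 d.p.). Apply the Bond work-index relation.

W_Bond = 10·Wi·(1/√P₈₀ − 1/√F₈₀)
1/√160 = 0.079057;  1/√17537 = 0.007551
W = 10·6.9·(0.079057 − 0.007551) = 4.9339 kWh/t
Apply correction: 4.9339 × 1.08 = 5.3286 kWh/t

W = 5.3286 kWh/t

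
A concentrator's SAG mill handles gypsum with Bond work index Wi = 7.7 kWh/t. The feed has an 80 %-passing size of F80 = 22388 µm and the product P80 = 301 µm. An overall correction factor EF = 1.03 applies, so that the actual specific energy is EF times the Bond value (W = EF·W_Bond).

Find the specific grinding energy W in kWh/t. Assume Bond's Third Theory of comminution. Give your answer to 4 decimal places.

W = 4.0413 kWh/t

Bond: W = 10·Wi·(1/√P80 − 1/√F80)
1/√301 = 0.057639;  1/√22388 = 0.006683
W = 10·7.7·(0.057639 − 0.006683) = 3.9236 kWh/t
Corrected W = EF·W_Bond = 1.03·3.9236 = 4.0413 kWh/t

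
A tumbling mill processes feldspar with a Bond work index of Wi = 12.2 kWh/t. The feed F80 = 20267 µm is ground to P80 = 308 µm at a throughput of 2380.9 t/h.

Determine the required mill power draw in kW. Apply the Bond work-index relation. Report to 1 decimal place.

W = 10 Wi (1/√P80 − 1/√F80)  [Bond]
W = 10·12.2·(1/√308 − 1/√20267) = 10·12.2·(0.049956) = 6.0946 kWh/t
Mill draw = 6.0946 × 2380.9 = 14510.7 kW

P = 14510.7 kW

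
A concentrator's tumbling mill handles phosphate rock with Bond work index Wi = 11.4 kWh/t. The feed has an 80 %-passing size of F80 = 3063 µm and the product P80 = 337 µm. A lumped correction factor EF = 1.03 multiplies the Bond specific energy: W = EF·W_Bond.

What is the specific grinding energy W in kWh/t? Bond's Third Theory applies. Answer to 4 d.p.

W = 4.2747 kWh/t

W = 10·Wi·[P80^(−½) − F80^(−½)]
1/√337 = 0.054473;  1/√3063 = 0.018069
W = 10·11.4·(0.054473 − 0.018069) = 4.1501 kWh/t
With EF = 1.03: W = 4.1501·1.03 = 4.2747 kWh/t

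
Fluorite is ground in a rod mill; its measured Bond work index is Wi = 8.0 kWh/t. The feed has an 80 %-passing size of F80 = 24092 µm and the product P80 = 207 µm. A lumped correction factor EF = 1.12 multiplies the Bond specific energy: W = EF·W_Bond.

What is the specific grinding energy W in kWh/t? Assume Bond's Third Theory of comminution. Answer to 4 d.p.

Bond:  W = 10 Wi (1/√P − 1/√F)
1/√207 = 0.069505;  1/√24092 = 0.006443
W = 10·8.0·(0.069505 − 0.006443) = 5.0450 kWh/t
W_actual = 1.12 × 5.0450 = 5.6504 kWh/t

W = 5.6504 kWh/t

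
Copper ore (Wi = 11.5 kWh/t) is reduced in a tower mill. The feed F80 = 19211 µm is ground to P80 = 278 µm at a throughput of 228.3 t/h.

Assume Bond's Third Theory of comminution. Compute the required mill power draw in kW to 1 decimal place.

W = 10·Wi·(P80^(-½) − F80^(-½))
W = 10·11.5·(1/√278 − 1/√19211) = 10·11.5·(0.052761) = 6.0675 kWh/t
P = W·T = 6.0675·228.3 = 1385.2 kW

P = 1385.2 kW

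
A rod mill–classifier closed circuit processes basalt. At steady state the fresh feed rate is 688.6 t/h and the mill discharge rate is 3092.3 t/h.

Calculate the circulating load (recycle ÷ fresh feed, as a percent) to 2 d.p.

CL = 349.07 %

Discharge = new feed + return, hence
R = M − F = 3092.3 − 688.6 = 2403.7 t/h
CL = 100·R/F = 100·2403.7/688.6 = 349.07 %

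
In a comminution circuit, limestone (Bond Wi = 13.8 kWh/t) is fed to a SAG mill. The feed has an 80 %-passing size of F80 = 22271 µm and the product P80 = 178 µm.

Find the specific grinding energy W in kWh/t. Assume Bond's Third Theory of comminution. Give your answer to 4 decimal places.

W_Bond = 10·Wi·(1/√P₈₀ − 1/√F₈₀)
1/√178 = 0.074953;  1/√22271 = 0.006701
W = 10·13.8·(0.074953 − 0.006701) = 9.4188 kWh/t

W = 9.4188 kWh/t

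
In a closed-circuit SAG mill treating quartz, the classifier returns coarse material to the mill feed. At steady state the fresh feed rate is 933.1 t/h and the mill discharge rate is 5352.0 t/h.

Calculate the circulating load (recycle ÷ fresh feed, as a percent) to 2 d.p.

Discharge = new feed + return, hence
R = M − F = 5352.0 − 933.1 = 4418.9 t/h
CL = 100·R/F = 100·4418.9/933.1 = 473.57 %

CL = 473.57 %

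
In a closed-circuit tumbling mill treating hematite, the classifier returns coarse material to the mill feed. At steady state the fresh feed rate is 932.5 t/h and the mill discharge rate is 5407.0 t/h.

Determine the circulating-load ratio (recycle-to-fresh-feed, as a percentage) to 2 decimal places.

CL = 479.84 %

Mill node: discharge = fresh + recycle.
R = M − F = 5407.0 − 932.5 = 4474.5 t/h
CL = 100·R/F = 100·4474.5/932.5 = 479.84 %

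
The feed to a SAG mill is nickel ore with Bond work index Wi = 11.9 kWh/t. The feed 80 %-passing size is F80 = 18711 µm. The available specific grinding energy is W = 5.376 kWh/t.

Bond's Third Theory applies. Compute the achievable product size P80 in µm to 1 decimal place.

P80 = 363.0 µm

W = 10 Wi / √P80 − 10 Wi / √F80
⇒ 1/√P80 = W/(10·Wi) + 1/√F80
  = 5.3760/(10·11.9) + 1/√18711 = 0.045176 + 0.007311 = 0.052487
P80 = (1/0.052487)² = 19.0523² = 362.99 µm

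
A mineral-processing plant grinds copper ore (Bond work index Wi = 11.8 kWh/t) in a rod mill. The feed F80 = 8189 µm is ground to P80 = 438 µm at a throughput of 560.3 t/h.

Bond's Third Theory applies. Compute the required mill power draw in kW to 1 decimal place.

W = 10 Wi / √P80 − 10 Wi / √F80
W = 10·11.8·(1/√438 − 1/√8189) = 10·11.8·(0.036731) = 4.3343 kWh/t
P = W·T = 4.3343·560.3 = 2428.5 kW

P = 2428.5 kW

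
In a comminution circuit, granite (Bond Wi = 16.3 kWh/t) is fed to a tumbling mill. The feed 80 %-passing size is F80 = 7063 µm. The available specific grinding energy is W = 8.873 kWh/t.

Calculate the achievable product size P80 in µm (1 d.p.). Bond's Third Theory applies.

Bond: W = 10·Wi·(1/√P80 − 1/√F80)
1/√P80 = 1/√F80 + W/(10·Wi)
  = 8.8730/(10·16.3) + 1/√7063 = 0.054436 + 0.011899 = 0.066334
P80 = (1/0.066334)² = 15.0751² = 227.26 µm

P80 = 227.3 µm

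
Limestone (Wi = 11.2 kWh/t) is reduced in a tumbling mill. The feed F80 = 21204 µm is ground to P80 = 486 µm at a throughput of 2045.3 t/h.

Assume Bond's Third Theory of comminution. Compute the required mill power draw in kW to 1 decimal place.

P = 8817.9 kW

W = 10·Wi·(P80^(-½) − F80^(-½))
W = 10·11.2·(1/√486 − 1/√21204) = 10·11.2·(0.038494) = 4.3113 kWh/t
Mill draw = 4.3113 × 2045.3 = 8817.9 kW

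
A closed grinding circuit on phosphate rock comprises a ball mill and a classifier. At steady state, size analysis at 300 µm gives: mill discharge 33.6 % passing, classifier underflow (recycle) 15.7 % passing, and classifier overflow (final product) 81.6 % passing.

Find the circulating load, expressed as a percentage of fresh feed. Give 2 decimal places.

CL = 268.16 %

Let r = R/F. Size balance at 300 µm:
(1+r)·d = r·u + o ⇒ r = (o−d)/(d−u)
r = (81.6 − 33.6)/(33.6 − 15.7) = 48.0/17.9 = 2.6816
CL = 100·r = 268.16 %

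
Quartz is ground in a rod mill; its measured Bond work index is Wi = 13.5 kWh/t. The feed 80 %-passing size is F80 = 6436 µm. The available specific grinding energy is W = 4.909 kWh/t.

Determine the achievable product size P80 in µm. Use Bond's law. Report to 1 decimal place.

P80 = 419.4 µm

Bond: W = 10·Wi·(1/√P80 − 1/√F80)
P80^-0.5 = F80^-0.5 + W/(10 Wi)
  = 4.9090/(10·13.5) + 1/√6436 = 0.036363 + 0.012465 = 0.048828
P80 = (1/0.048828)² = 20.4801² = 419.43 µm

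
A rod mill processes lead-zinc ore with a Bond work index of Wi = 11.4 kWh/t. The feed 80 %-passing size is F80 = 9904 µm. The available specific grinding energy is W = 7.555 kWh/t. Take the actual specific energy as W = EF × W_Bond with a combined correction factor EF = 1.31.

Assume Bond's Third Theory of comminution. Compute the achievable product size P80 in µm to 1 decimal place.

P80 = 272.0 µm

W_Bond = 10·Wi·(1/√P₈₀ − 1/√F₈₀)
W_Bond = W / EF = 7.555 / 1.31 = 5.7672 kWh/t
⇒ 1/√P80 = W_Bond/(10 Wi) + 1/√F80
  = 5.7672/(10·11.4) + 1/√9904 = 0.050589 + 0.010048 = 0.060638
P80 = (1/0.060638)² = 16.4914² = 271.97 µm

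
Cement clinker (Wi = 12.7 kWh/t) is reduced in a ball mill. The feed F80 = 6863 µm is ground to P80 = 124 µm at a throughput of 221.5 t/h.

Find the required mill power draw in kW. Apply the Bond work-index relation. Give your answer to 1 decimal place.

W = 10·Wi·[P80^(−½) − F80^(−½)]
W = 10·12.7·(1/√124 − 1/√6863) = 10·12.7·(0.077732) = 9.8719 kWh/t
Power = W × throughput = 9.8719 kWh/t × 221.5 t/h = 2186.6 kW

P = 2186.6 kW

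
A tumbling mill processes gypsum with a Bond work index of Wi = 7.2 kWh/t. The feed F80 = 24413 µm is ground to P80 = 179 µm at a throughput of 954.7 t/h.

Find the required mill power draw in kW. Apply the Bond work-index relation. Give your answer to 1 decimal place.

P = 4697.8 kW

W = 10·Wi·[P80^(−½) − F80^(−½)]
W = 10·7.2·(1/√179 − 1/√24413) = 10·7.2·(0.068343) = 4.9207 kWh/t
Mill draw = 4.9207 × 954.7 = 4697.8 kW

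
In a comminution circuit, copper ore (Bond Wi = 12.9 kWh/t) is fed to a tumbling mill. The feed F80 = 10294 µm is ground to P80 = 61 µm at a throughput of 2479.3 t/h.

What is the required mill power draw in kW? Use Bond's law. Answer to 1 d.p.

Bond:  W = 10 Wi (1/√P − 1/√F)
W = 10·12.9·(1/√61 − 1/√10294) = 10·12.9·(0.118181) = 15.2453 kWh/t
P = W·T = 15.2453·2479.3 = 37797.7 kW

P = 37797.7 kW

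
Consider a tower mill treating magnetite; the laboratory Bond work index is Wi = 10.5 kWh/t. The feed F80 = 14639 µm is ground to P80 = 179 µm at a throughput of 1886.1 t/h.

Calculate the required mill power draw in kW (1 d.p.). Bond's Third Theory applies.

P = 13165.4 kW

W = 10 Wi (P80^-0.5 − F80^-0.5)
W = 10·10.5·(1/√179 − 1/√14639) = 10·10.5·(0.066478) = 6.9802 kWh/t
P = W·T = 6.9802·1886.1 = 13165.4 kW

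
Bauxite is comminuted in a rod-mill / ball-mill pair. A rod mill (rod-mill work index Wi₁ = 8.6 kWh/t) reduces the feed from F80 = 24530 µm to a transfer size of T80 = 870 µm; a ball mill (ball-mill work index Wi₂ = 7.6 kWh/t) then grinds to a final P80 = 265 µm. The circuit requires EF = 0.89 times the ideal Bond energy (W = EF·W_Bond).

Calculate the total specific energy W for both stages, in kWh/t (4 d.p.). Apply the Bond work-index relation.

W = 10 Wi (P80^-0.5 − F80^-0.5)
Stage 1 (24530→870 µm, Wi₁=8.6): W₁ = 10·8.6·(0.033903 − 0.006385) = 2.3666 kWh/t
Stage 2 (870→265 µm, Wi₂=7.6): W₂ = 10·7.6·(0.061430 − 0.033903) = 2.0920 kWh/t
W = W₁ + W₂ = 2.3666 + 2.0920 = 4.4586 kWh/t
With EF = 0.89: W = 4.4586·0.89 = 3.9681 kWh/t

W = 3.9681 kWh/t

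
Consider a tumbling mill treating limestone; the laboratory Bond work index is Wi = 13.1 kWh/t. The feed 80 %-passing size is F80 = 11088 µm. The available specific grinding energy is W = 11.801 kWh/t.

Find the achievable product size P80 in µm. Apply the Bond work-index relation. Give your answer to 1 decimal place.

W_Bond = 10·Wi·(1/√P₈₀ − 1/√F₈₀)
P80^-0.5 = F80^-0.5 + W/(10 Wi)
  = 11.8010/(10·13.1) + 1/√11088 = 0.090084 + 0.009497 = 0.099581
P80 = (1/0.099581)² = 10.0421² = 100.84 µm

P80 = 100.8 µm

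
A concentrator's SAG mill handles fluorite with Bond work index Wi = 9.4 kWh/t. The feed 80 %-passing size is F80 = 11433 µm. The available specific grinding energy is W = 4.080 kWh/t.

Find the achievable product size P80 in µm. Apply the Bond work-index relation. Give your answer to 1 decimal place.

P80 = 359.3 µm

W_Bond = 10·Wi·(1/√P₈₀ − 1/√F₈₀)
⇒ 1/√P80 = W/(10·Wi) + 1/√F80
  = 4.0800/(10·9.4) + 1/√11433 = 0.043404 + 0.009352 = 0.052757
P80 = (1/0.052757)² = 18.9550² = 359.29 µm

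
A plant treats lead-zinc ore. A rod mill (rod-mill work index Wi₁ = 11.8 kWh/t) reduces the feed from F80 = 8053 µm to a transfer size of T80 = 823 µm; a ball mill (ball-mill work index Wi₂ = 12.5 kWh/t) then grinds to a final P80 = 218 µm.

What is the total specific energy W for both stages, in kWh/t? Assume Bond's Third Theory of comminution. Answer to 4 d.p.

W = 6.9071 kWh/t

W_Bond = 10·Wi·(1/√P₈₀ − 1/√F₈₀)
Stage 1 (8053→823 µm, Wi₁=11.8): W₁ = 10·11.8·(0.034858 − 0.011143) = 2.7983 kWh/t
Stage 2 (823→218 µm, Wi₂=12.5): W₂ = 10·12.5·(0.067729 − 0.034858) = 4.1088 kWh/t
W = W₁ + W₂ = 2.7983 + 4.1088 = 6.9071 kWh/t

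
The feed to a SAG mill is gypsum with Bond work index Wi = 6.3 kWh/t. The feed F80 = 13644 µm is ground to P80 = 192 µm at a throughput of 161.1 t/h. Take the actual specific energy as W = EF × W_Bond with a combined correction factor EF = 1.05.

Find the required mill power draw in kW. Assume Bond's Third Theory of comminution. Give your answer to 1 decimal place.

Bond:  W = 10 Wi (1/√P − 1/√F)
W = 10·6.3·(1/√192 − 1/√13644) = 10·6.3·(0.063608) = 4.0073 kWh/t
Apply correction: 4.0073 × 1.05 = 4.2076 kWh/t
P = W·T = 4.2076·161.1 = 677.9 kW

P = 677.9 kW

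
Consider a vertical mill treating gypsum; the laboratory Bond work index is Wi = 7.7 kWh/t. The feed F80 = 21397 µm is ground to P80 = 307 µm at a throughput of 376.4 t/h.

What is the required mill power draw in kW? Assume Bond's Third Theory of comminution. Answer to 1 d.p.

P = 1456.0 kW

W = 10·Wi·(P80^(-½) − F80^(-½))
W = 10·7.7·(1/√307 − 1/√21397) = 10·7.7·(0.050237) = 3.8682 kWh/t
Mill draw = 3.8682 × 376.4 = 1456.0 kW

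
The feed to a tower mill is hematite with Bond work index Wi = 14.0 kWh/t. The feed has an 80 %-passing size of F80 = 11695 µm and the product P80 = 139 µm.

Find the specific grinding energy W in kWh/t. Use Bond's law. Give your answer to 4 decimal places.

Bond: W = 10·Wi·(1/√P80 − 1/√F80)
1/√139 = 0.084819;  1/√11695 = 0.009247
W = 10·14.0·(0.084819 − 0.009247) = 10.5801 kWh/t

W = 10.5801 kWh/t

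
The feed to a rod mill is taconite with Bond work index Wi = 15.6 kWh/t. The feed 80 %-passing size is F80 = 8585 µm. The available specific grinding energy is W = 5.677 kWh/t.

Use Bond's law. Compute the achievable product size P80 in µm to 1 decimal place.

P80 = 449.2 µm

W_Bond = 10·Wi·(1/√P₈₀ − 1/√F₈₀)
P80^(−½) = W/(10 Wi) + F80^(−½)
  = 5.6770/(10·15.6) + 1/√8585 = 0.036391 + 0.010793 = 0.047184
P80 = (1/0.047184)² = 21.1938² = 449.18 µm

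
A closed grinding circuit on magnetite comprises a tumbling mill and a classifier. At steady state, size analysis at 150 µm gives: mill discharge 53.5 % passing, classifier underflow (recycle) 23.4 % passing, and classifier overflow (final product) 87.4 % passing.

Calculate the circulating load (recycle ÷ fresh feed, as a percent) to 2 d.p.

CL = 112.62 %

Classifier node, passing 150 µm:
(1+r)d = ru + o → r = (o−d)/(d−u)
r = (87.4 − 53.5)/(53.5 − 23.4) = 33.9/30.1 = 1.1262
CL = 100·r = 112.62 %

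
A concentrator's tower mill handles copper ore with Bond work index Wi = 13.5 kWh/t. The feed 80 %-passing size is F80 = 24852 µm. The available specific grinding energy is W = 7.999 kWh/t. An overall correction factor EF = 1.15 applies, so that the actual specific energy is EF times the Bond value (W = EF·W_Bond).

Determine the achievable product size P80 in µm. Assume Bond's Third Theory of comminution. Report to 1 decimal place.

W = 10·Wi·[P80^(−½) − F80^(−½)]
W_Bond = W / EF = 7.999 / 1.15 = 6.9557 kWh/t
⇒ 1/√P80 = W_Bond/(10 Wi) + 1/√F80
  = 6.9557/(10·13.5) + 1/√24852 = 0.051523 + 0.006343 = 0.057867
P80 = (1/0.057867)² = 17.2811² = 298.64 µm

P80 = 298.6 µm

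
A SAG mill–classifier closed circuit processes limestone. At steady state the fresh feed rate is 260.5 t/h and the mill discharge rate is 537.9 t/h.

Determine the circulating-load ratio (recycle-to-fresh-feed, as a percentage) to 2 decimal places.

CL = 106.49 %

Steady state: M = F + R.
R = M − F = 537.9 − 260.5 = 277.4 t/h
CL = 100·R/F = 100·277.4/260.5 = 106.49 %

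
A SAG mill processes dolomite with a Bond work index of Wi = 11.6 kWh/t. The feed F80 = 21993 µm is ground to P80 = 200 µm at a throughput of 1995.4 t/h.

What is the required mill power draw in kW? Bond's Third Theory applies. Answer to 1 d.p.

P = 14806.4 kW

Bond: W = 10·Wi·(1/√P80 − 1/√F80)
W = 10·11.6·(1/√200 − 1/√21993) = 10·11.6·(0.063968) = 7.4202 kWh/t
P_mill = W·ṁ = 7.4202·1995.4 = 14806.4 kW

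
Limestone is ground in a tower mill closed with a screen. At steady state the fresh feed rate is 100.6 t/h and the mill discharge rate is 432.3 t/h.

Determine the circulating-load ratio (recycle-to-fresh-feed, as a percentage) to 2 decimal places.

Mill node: discharge = fresh + recycle.
R = M − F = 432.3 − 100.6 = 331.7 t/h
CL = 100·R/F = 100·331.7/100.6 = 329.72 %

CL = 329.72 %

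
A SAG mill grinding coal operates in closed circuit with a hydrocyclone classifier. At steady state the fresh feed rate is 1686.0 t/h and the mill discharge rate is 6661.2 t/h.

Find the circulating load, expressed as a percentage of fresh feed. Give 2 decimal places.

M = F + R at steady state, so:
R = M − F = 6661.2 − 1686.0 = 4975.2 t/h
CL = 100·R/F = 100·4975.2/1686.0 = 295.09 %

CL = 295.09 %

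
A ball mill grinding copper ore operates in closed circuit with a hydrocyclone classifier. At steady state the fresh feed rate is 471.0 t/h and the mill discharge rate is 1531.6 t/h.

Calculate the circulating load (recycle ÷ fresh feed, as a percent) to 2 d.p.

CL = 225.18 %

Mill node: discharge = fresh + recycle.
R = M − F = 1531.6 − 471.0 = 1060.6 t/h
CL = 100·R/F = 100·1060.6/471.0 = 225.18 %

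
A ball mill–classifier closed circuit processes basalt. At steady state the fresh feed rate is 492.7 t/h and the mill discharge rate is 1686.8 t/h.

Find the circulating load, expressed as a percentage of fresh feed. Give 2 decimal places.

M = F + R at steady state, so:
R = M − F = 1686.8 − 492.7 = 1194.1 t/h
CL = 100·R/F = 100·1194.1/492.7 = 242.36 %

CL = 242.36 %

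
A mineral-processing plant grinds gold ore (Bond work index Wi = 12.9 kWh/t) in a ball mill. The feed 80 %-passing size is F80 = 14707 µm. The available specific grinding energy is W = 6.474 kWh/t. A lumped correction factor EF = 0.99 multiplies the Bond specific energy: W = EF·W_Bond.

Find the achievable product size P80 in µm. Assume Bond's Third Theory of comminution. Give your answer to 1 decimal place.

P80 = 287.9 µm

Bond:  W = 10 Wi (1/√P − 1/√F)
W_Bond = W / EF = 6.474 / 0.99 = 6.5394 kWh/t
1/√P80 = 1/√F80 + W_Bond/(10·Wi)
  = 6.5394/(10·12.9) + 1/√14707 = 0.050693 + 0.008246 = 0.058939
P80 = (1/0.058939)² = 16.9667² = 287.87 µm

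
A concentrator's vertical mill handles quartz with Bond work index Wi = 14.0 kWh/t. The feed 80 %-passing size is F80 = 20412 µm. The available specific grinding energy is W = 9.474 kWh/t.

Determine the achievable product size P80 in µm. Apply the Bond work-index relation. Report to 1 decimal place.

W = 10 Wi / √P80 − 10 Wi / √F80
⇒ 1/√P80 = W/(10·Wi) + 1/√F80
  = 9.4740/(10·14.0) + 1/√20412 = 0.067671 + 0.006999 = 0.074671
P80 = (1/0.074671)² = 13.3921² = 179.35 µm

P80 = 179.3 µm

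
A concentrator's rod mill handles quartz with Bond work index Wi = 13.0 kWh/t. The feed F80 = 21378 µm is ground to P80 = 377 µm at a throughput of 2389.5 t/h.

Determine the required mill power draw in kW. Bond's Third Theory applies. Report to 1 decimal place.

P = 13874.0 kW

W = 10 Wi / √P80 − 10 Wi / √F80
W = 10·13.0·(1/√377 − 1/√21378) = 10·13.0·(0.044663) = 5.8062 kWh/t
P_mill = W·ṁ = 5.8062·2389.5 = 13874.0 kW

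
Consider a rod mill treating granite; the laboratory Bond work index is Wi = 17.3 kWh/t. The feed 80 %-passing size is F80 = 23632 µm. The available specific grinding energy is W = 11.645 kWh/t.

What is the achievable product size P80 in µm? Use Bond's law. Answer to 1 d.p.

P80 = 183.5 µm

W = 10 Wi (P80^-0.5 − F80^-0.5)
P80^-0.5 = F80^-0.5 + W/(10 Wi)
  = 11.6450/(10·17.3) + 1/√23632 = 0.067312 + 0.006505 = 0.073817
P80 = (1/0.073817)² = 13.5470² = 183.52 µm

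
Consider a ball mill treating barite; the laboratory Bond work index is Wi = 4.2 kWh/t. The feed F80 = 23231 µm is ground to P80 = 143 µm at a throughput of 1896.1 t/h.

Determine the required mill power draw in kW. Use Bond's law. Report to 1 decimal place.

Bond: W = 10·Wi·(1/√P80 − 1/√F80)
W = 10·4.2·(1/√143 − 1/√23231) = 10·4.2·(0.077063) = 3.2367 kWh/t
Power = W × throughput = 3.2367 kWh/t × 1896.1 t/h = 6137.0 kW

P = 6137.0 kW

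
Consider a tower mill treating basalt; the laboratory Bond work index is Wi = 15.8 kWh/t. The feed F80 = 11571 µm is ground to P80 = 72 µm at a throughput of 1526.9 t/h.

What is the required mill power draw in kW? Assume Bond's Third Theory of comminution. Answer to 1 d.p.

P = 26188.9 kW

W = 10·Wi·[P80^(−½) − F80^(−½)]
W = 10·15.8·(1/√72 − 1/√11571) = 10·15.8·(0.108555) = 17.1516 kWh/t
Mill draw = 17.1516 × 1526.9 = 26188.9 kW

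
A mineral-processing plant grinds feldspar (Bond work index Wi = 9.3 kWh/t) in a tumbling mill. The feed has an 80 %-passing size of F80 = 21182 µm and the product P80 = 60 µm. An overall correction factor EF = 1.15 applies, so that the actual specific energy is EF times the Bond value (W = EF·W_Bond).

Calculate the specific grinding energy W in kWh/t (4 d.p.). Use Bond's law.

W = 10 Wi (P80^-0.5 − F80^-0.5)
1/√60 = 0.129099;  1/√21182 = 0.006871
W = 10·9.3·(0.129099 − 0.006871) = 11.3673 kWh/t
Apply correction: 11.3673 × 1.15 = 13.0723 kWh/t

W = 13.0723 kWh/t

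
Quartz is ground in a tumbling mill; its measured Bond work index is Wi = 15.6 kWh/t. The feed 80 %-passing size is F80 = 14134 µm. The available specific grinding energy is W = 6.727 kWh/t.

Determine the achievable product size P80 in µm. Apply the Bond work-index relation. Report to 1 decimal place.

W = 10 Wi (1/√P80 − 1/√F80)  [Bond]
P80^-0.5 = F80^-0.5 + W/(10 Wi)
  = 6.7270/(10·15.6) + 1/√14134 = 0.043122 + 0.008411 = 0.051533
P80 = (1/0.051533)² = 19.4050² = 376.55 µm

P80 = 376.6 µm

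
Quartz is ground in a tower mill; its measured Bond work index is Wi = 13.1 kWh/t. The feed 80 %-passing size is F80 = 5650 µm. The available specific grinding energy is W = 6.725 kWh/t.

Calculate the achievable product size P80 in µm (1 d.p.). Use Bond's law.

P80 = 239.3 µm

W = 10·Wi·(P80^(-½) − F80^(-½))
P80^(−½) = W/(10 Wi) + F80^(−½)
  = 6.7250/(10·13.1) + 1/√5650 = 0.051336 + 0.013304 = 0.064640
P80 = (1/0.064640)² = 15.4704² = 239.33 µm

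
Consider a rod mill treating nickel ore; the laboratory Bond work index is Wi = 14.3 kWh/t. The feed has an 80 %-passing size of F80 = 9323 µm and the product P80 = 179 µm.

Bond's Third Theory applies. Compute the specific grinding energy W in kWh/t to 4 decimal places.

W = 9.2073 kWh/t

Bond: W = 10·Wi·(1/√P80 − 1/√F80)
1/√179 = 0.074744;  1/√9323 = 0.010357
W = 10·14.3·(0.074744 − 0.010357) = 9.2073 kWh/t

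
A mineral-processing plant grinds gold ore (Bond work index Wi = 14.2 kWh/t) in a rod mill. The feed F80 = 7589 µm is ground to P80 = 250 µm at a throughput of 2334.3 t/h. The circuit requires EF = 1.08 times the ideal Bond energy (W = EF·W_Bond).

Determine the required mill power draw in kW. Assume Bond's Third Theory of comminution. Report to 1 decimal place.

W = 10 Wi / √P80 − 10 Wi / √F80
W = 10·14.2·(1/√250 − 1/√7589) = 10·14.2·(0.051766) = 7.3508 kWh/t
Apply correction: 7.3508 × 1.08 = 7.9389 kWh/t
P = W·T = 7.9389·2334.3 = 18531.8 kW

P = 18531.8 kW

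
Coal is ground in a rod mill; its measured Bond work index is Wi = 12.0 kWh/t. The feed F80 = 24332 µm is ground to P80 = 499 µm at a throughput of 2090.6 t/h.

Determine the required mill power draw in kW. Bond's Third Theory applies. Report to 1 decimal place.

Bond:  W = 10 Wi (1/√P − 1/√F)
W = 10·12.0·(1/√499 − 1/√24332) = 10·12.0·(0.038355) = 4.6026 kWh/t
Mill draw = 4.6026 × 2090.6 = 9622.3 kW

P = 9622.3 kW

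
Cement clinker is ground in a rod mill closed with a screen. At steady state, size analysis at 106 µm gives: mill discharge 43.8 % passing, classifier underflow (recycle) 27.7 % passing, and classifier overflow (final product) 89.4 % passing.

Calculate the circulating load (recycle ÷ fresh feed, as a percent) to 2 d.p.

Mass balance on the −106 µm fraction:
(1+r)·d = r·u + o ⇒ r = (o−d)/(d−u)
r = (89.4 − 43.8)/(43.8 − 27.7) = 45.6/16.1 = 2.8323
CL = 100·r = 283.23 %

CL = 283.23 %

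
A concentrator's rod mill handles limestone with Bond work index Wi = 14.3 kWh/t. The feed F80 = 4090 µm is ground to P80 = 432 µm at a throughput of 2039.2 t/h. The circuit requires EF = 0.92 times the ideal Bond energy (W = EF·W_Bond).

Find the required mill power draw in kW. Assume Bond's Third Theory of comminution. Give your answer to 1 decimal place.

W = 10·Wi·[P80^(−½) − F80^(−½)]
W = 10·14.3·(1/√432 − 1/√4090) = 10·14.3·(0.032476) = 4.6441 kWh/t
With EF = 0.92: W = 4.6441·0.92 = 4.2726 kWh/t
Power = W × throughput = 4.2726 kWh/t × 2039.2 t/h = 8712.6 kW

P = 8712.6 kW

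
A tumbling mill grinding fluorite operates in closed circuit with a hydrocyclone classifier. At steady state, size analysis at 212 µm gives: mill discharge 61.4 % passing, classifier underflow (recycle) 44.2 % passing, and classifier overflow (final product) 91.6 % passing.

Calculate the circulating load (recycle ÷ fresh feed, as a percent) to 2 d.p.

Classifier node, passing 212 µm:
r = (o − d)/(d − u)
r = (91.6 − 61.4)/(61.4 − 44.2) = 30.2/17.2 = 1.7558
CL = 100·r = 175.58 %

CL = 175.58 %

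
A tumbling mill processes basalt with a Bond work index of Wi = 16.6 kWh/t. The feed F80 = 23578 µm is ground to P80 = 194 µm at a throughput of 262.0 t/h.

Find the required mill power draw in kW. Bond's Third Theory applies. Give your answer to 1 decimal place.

P = 2839.3 kW

W_Bond = 10·Wi·(1/√P₈₀ − 1/√F₈₀)
W = 10·16.6·(1/√194 − 1/√23578) = 10·16.6·(0.065283) = 10.8370 kWh/t
Power = W × throughput = 10.8370 kWh/t × 262.0 t/h = 2839.3 kW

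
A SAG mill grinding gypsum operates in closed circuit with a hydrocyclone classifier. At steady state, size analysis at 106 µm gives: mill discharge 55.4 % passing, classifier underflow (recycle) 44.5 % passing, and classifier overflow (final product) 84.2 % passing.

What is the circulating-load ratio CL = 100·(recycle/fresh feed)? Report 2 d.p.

CL = 264.22 %

Mass balance on the −106 µm fraction:
(1+r)·d = r·u + o ⇒ r = (o−d)/(d−u)
r = (84.2 − 55.4)/(55.4 − 44.5) = 28.8/10.9 = 2.6422
CL = 100·r = 264.22 %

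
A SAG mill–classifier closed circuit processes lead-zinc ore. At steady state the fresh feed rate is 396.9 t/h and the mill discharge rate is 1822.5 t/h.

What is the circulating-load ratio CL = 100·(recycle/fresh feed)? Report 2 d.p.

Discharge = new feed + return, hence
R = M − F = 1822.5 − 396.9 = 1425.6 t/h
CL = 100·R/F = 100·1425.6/396.9 = 359.18 %

CL = 359.18 %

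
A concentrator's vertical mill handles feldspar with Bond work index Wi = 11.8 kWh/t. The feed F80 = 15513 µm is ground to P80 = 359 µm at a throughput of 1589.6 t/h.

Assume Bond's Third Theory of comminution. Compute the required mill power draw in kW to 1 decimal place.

P = 8393.7 kW

W = 10·Wi·[P80^(−½) − F80^(−½)]
W = 10·11.8·(1/√359 − 1/√15513) = 10·11.8·(0.044749) = 5.2804 kWh/t
Power = W × throughput = 5.2804 kWh/t × 1589.6 t/h = 8393.7 kW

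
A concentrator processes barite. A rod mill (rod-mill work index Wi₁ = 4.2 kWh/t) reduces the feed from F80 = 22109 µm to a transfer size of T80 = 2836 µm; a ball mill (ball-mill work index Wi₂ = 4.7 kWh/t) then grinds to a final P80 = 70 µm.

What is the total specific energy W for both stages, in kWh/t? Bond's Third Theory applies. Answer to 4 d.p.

W = 5.2412 kWh/t

Bond: W = 10·Wi·(1/√P80 − 1/√F80)
Stage 1 (22109→2836 µm, Wi₁=4.2): W₁ = 10·4.2·(0.018778 − 0.006725) = 0.5062 kWh/t
Stage 2 (2836→70 µm, Wi₂=4.7): W₂ = 10·4.7·(0.119523 − 0.018778) = 4.7350 kWh/t
W = W₁ + W₂ = 0.5062 + 4.7350 = 5.2412 kWh/t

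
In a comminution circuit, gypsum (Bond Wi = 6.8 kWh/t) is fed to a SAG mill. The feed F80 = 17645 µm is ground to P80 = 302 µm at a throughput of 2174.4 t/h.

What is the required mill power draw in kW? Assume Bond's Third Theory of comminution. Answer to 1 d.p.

P = 7395.2 kW

Bond: W = 10·Wi·(1/√P80 − 1/√F80)
W = 10·6.8·(1/√302 − 1/√17645) = 10·6.8·(0.050015) = 3.4010 kWh/t
P_mill = W·ṁ = 3.4010·2174.4 = 7395.2 kW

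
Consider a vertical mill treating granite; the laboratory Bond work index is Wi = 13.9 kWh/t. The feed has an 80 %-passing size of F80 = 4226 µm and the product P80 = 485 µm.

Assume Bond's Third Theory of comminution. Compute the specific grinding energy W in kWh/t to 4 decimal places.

Bond: W = 10·Wi·(1/√P80 − 1/√F80)
1/√485 = 0.045408;  1/√4226 = 0.015383
W = 10·13.9·(0.045408 − 0.015383) = 4.1735 kWh/t

W = 4.1735 kWh/t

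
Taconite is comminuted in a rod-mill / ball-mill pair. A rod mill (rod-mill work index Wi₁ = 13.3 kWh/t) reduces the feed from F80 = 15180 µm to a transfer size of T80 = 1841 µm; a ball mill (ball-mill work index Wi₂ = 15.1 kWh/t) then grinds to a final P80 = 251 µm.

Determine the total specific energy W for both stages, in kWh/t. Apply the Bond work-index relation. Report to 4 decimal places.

W = 10 Wi / √P80 − 10 Wi / √F80
Stage 1 (15180→1841 µm, Wi₁=13.3): W₁ = 10·13.3·(0.023306 − 0.008116) = 2.0203 kWh/t
Stage 2 (1841→251 µm, Wi₂=15.1): W₂ = 10·15.1·(0.063119 − 0.023306) = 6.0118 kWh/t
W = W₁ + W₂ = 2.0203 + 6.0118 = 8.0320 kWh/t

W = 8.0320 kWh/t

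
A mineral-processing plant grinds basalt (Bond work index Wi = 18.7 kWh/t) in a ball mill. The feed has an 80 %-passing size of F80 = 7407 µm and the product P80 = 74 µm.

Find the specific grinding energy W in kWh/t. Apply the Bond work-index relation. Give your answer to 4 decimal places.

W = 10 Wi / √P80 − 10 Wi / √F80
1/√74 = 0.116248;  1/√7407 = 0.011619
W = 10·18.7·(0.116248 − 0.011619) = 19.5655 kWh/t

W = 19.5655 kWh/t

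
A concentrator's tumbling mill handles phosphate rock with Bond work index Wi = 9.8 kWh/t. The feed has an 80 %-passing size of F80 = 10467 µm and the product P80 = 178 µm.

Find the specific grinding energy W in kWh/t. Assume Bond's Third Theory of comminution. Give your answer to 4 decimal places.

Bond:  W = 10 Wi (1/√P − 1/√F)
1/√178 = 0.074953;  1/√10467 = 0.009774
W = 10·9.8·(0.074953 − 0.009774) = 6.3875 kWh/t

W = 6.3875 kWh/t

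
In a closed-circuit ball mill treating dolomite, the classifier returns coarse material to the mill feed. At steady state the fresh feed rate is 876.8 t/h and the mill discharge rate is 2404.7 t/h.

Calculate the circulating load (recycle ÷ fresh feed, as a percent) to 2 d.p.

CL = 174.26 %

Mill node: discharge = fresh + recycle.
R = M − F = 2404.7 − 876.8 = 1527.9 t/h
CL = 100·R/F = 100·1527.9/876.8 = 174.26 %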